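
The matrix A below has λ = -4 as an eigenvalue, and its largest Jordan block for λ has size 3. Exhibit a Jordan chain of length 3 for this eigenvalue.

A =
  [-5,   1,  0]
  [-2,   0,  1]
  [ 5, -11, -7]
A Jordan chain for λ = -4 of length 3:
v_1 = (-1, -1, 2)ᵀ
v_2 = (-1, -2, 5)ᵀ
v_3 = (1, 0, 0)ᵀ

Let N = A − (-4)·I. We want v_3 with N^3 v_3 = 0 but N^2 v_3 ≠ 0; then v_{j-1} := N · v_j for j = 3, …, 2.

Pick v_3 = (1, 0, 0)ᵀ.
Then v_2 = N · v_3 = (-1, -2, 5)ᵀ.
Then v_1 = N · v_2 = (-1, -1, 2)ᵀ.

Sanity check: (A − (-4)·I) v_1 = (0, 0, 0)ᵀ = 0. ✓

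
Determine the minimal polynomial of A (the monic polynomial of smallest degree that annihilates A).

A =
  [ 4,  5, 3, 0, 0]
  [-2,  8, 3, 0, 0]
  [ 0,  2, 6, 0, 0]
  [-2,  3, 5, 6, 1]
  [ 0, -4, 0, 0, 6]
x^3 - 18*x^2 + 108*x - 216

The characteristic polynomial is χ_A(x) = (x - 6)^5, so the eigenvalues are known. The minimal polynomial is
  m_A(x) = Π_λ (x − λ)^{k_λ}
where k_λ is the size of the *largest* Jordan block for λ (equivalently, the smallest k with (A − λI)^k v = 0 for every generalised eigenvector v of λ).

  λ = 6: largest Jordan block has size 3, contributing (x − 6)^3

So m_A(x) = (x - 6)^3 = x^3 - 18*x^2 + 108*x - 216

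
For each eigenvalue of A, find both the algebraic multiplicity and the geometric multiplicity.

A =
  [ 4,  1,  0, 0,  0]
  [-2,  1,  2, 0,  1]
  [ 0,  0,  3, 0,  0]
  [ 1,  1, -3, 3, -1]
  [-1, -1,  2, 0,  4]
λ = 3: alg = 5, geom = 2

Step 1 — factor the characteristic polynomial to read off the algebraic multiplicities:
  χ_A(x) = (x - 3)^5

Step 2 — compute geometric multiplicities via the rank-nullity identity g(λ) = n − rank(A − λI):
  rank(A − (3)·I) = 3, so dim ker(A − (3)·I) = n − 3 = 2

Summary:
  λ = 3: algebraic multiplicity = 5, geometric multiplicity = 2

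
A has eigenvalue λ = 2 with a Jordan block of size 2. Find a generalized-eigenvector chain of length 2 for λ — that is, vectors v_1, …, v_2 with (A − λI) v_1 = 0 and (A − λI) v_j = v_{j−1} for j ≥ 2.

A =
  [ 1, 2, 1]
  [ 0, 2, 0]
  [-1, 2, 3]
A Jordan chain for λ = 2 of length 2:
v_1 = (-1, 0, -1)ᵀ
v_2 = (1, 0, 0)ᵀ

Let N = A − (2)·I. We want v_2 with N^2 v_2 = 0 but N^1 v_2 ≠ 0; then v_{j-1} := N · v_j for j = 2, …, 2.

Pick v_2 = (1, 0, 0)ᵀ.
Then v_1 = N · v_2 = (-1, 0, -1)ᵀ.

Sanity check: (A − (2)·I) v_1 = (0, 0, 0)ᵀ = 0. ✓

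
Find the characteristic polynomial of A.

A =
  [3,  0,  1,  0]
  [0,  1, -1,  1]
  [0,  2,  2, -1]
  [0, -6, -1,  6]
x^4 - 12*x^3 + 54*x^2 - 108*x + 81

Expanding det(x·I − A) (e.g. by cofactor expansion or by noting that A is similar to its Jordan form J, which has the same characteristic polynomial as A) gives
  χ_A(x) = x^4 - 12*x^3 + 54*x^2 - 108*x + 81
which factors as (x - 3)^4. The eigenvalues (with algebraic multiplicities) are λ = 3 with multiplicity 4.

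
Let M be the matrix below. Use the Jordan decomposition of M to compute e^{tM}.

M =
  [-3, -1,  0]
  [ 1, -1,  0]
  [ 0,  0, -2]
e^{tM} =
  [-t*exp(-2*t) + exp(-2*t), -t*exp(-2*t), 0]
  [t*exp(-2*t), t*exp(-2*t) + exp(-2*t), 0]
  [0, 0, exp(-2*t)]

Strategy: write M = P · J · P⁻¹ where J is a Jordan canonical form, so e^{tM} = P · e^{tJ} · P⁻¹, and e^{tJ} can be computed block-by-block.

M has Jordan form
J =
  [-2,  1,  0]
  [ 0, -2,  0]
  [ 0,  0, -2]
(up to reordering of blocks).

Per-block formulas:
  For a 1×1 block at λ = -2: exp(t · [-2]) = [e^(-2t)].
  For a 2×2 Jordan block J_2(-2): exp(t · J_2(-2)) = e^(-2t)·(I + t·N), where N is the 2×2 nilpotent shift.

After assembling e^{tJ} and conjugating by P, we get:

e^{tM} =
  [-t*exp(-2*t) + exp(-2*t), -t*exp(-2*t), 0]
  [t*exp(-2*t), t*exp(-2*t) + exp(-2*t), 0]
  [0, 0, exp(-2*t)]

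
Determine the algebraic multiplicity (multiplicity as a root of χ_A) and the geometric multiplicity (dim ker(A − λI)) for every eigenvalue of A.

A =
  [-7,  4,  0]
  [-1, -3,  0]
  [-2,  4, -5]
λ = -5: alg = 3, geom = 2

Step 1 — factor the characteristic polynomial to read off the algebraic multiplicities:
  χ_A(x) = (x + 5)^3

Step 2 — compute geometric multiplicities via the rank-nullity identity g(λ) = n − rank(A − λI):
  rank(A − (-5)·I) = 1, so dim ker(A − (-5)·I) = n − 1 = 2

Summary:
  λ = -5: algebraic multiplicity = 3, geometric multiplicity = 2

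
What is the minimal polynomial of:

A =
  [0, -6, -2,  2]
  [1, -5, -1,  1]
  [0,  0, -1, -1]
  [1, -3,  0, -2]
x^3 + 6*x^2 + 12*x + 8

The characteristic polynomial is χ_A(x) = (x + 2)^4, so the eigenvalues are known. The minimal polynomial is
  m_A(x) = Π_λ (x − λ)^{k_λ}
where k_λ is the size of the *largest* Jordan block for λ (equivalently, the smallest k with (A − λI)^k v = 0 for every generalised eigenvector v of λ).

  λ = -2: largest Jordan block has size 3, contributing (x + 2)^3

So m_A(x) = (x + 2)^3 = x^3 + 6*x^2 + 12*x + 8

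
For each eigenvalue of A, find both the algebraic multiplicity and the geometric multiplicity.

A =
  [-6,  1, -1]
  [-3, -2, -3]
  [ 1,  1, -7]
λ = -5: alg = 3, geom = 1

Step 1 — factor the characteristic polynomial to read off the algebraic multiplicities:
  χ_A(x) = (x + 5)^3

Step 2 — compute geometric multiplicities via the rank-nullity identity g(λ) = n − rank(A − λI):
  rank(A − (-5)·I) = 2, so dim ker(A − (-5)·I) = n − 2 = 1

Summary:
  λ = -5: algebraic multiplicity = 3, geometric multiplicity = 1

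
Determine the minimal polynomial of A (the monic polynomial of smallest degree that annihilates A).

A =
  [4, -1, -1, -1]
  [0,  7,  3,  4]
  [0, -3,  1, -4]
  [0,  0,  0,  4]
x^2 - 8*x + 16

The characteristic polynomial is χ_A(x) = (x - 4)^4, so the eigenvalues are known. The minimal polynomial is
  m_A(x) = Π_λ (x − λ)^{k_λ}
where k_λ is the size of the *largest* Jordan block for λ (equivalently, the smallest k with (A − λI)^k v = 0 for every generalised eigenvector v of λ).

  λ = 4: largest Jordan block has size 2, contributing (x − 4)^2

So m_A(x) = (x - 4)^2 = x^2 - 8*x + 16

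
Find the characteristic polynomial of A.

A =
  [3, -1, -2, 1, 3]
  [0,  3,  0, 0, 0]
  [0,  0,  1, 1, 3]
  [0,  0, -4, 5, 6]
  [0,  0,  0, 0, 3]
x^5 - 15*x^4 + 90*x^3 - 270*x^2 + 405*x - 243

Expanding det(x·I − A) (e.g. by cofactor expansion or by noting that A is similar to its Jordan form J, which has the same characteristic polynomial as A) gives
  χ_A(x) = x^5 - 15*x^4 + 90*x^3 - 270*x^2 + 405*x - 243
which factors as (x - 3)^5. The eigenvalues (with algebraic multiplicities) are λ = 3 with multiplicity 5.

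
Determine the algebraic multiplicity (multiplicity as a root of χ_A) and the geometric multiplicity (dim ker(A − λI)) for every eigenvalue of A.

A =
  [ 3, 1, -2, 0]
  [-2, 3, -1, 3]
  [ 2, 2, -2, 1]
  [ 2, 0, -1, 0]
λ = 1: alg = 4, geom = 2

Step 1 — factor the characteristic polynomial to read off the algebraic multiplicities:
  χ_A(x) = (x - 1)^4

Step 2 — compute geometric multiplicities via the rank-nullity identity g(λ) = n − rank(A − λI):
  rank(A − (1)·I) = 2, so dim ker(A − (1)·I) = n − 2 = 2

Summary:
  λ = 1: algebraic multiplicity = 4, geometric multiplicity = 2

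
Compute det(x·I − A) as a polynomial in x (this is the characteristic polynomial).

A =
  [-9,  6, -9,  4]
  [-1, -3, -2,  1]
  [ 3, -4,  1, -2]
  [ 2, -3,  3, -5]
x^4 + 16*x^3 + 96*x^2 + 256*x + 256

Expanding det(x·I − A) (e.g. by cofactor expansion or by noting that A is similar to its Jordan form J, which has the same characteristic polynomial as A) gives
  χ_A(x) = x^4 + 16*x^3 + 96*x^2 + 256*x + 256
which factors as (x + 4)^4. The eigenvalues (with algebraic multiplicities) are λ = -4 with multiplicity 4.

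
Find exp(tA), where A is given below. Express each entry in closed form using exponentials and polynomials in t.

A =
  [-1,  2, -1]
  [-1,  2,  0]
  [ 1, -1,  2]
e^{tA} =
  [t^2*exp(t)/2 - 2*t*exp(t) + exp(t), -t^2*exp(t)/2 + 2*t*exp(t), t^2*exp(t)/2 - t*exp(t)]
  [t^2*exp(t)/2 - t*exp(t), -t^2*exp(t)/2 + t*exp(t) + exp(t), t^2*exp(t)/2]
  [t*exp(t), -t*exp(t), t*exp(t) + exp(t)]

Strategy: write A = P · J · P⁻¹ where J is a Jordan canonical form, so e^{tA} = P · e^{tJ} · P⁻¹, and e^{tJ} can be computed block-by-block.

A has Jordan form
J =
  [1, 1, 0]
  [0, 1, 1]
  [0, 0, 1]
(up to reordering of blocks).

Per-block formulas:
  For a 3×3 Jordan block J_3(1): exp(t · J_3(1)) = e^(1t)·(I + t·N + (t^2/2)·N^2), where N is the 3×3 nilpotent shift.

After assembling e^{tJ} and conjugating by P, we get:

e^{tA} =
  [t^2*exp(t)/2 - 2*t*exp(t) + exp(t), -t^2*exp(t)/2 + 2*t*exp(t), t^2*exp(t)/2 - t*exp(t)]
  [t^2*exp(t)/2 - t*exp(t), -t^2*exp(t)/2 + t*exp(t) + exp(t), t^2*exp(t)/2]
  [t*exp(t), -t*exp(t), t*exp(t) + exp(t)]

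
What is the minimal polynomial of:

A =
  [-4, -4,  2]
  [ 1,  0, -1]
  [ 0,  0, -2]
x^2 + 4*x + 4

The characteristic polynomial is χ_A(x) = (x + 2)^3, so the eigenvalues are known. The minimal polynomial is
  m_A(x) = Π_λ (x − λ)^{k_λ}
where k_λ is the size of the *largest* Jordan block for λ (equivalently, the smallest k with (A − λI)^k v = 0 for every generalised eigenvector v of λ).

  λ = -2: largest Jordan block has size 2, contributing (x + 2)^2

So m_A(x) = (x + 2)^2 = x^2 + 4*x + 4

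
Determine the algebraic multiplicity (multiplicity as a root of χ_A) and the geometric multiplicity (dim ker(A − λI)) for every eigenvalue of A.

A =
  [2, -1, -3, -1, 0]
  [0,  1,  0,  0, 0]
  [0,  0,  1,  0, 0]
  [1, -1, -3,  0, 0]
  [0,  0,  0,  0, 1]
λ = 1: alg = 5, geom = 4

Step 1 — factor the characteristic polynomial to read off the algebraic multiplicities:
  χ_A(x) = (x - 1)^5

Step 2 — compute geometric multiplicities via the rank-nullity identity g(λ) = n − rank(A − λI):
  rank(A − (1)·I) = 1, so dim ker(A − (1)·I) = n − 1 = 4

Summary:
  λ = 1: algebraic multiplicity = 5, geometric multiplicity = 4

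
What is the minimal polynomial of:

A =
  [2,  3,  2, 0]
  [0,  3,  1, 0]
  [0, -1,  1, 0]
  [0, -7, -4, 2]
x^3 - 6*x^2 + 12*x - 8

The characteristic polynomial is χ_A(x) = (x - 2)^4, so the eigenvalues are known. The minimal polynomial is
  m_A(x) = Π_λ (x − λ)^{k_λ}
where k_λ is the size of the *largest* Jordan block for λ (equivalently, the smallest k with (A − λI)^k v = 0 for every generalised eigenvector v of λ).

  λ = 2: largest Jordan block has size 3, contributing (x − 2)^3

So m_A(x) = (x - 2)^3 = x^3 - 6*x^2 + 12*x - 8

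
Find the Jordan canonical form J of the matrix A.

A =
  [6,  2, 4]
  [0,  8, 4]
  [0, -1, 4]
J_2(6) ⊕ J_1(6)

The characteristic polynomial is
  det(x·I − A) = x^3 - 18*x^2 + 108*x - 216 = (x - 6)^3

Eigenvalues and multiplicities (the geometric multiplicity of λ is n − rank(A − λI), which equals the number of Jordan blocks for λ):
  λ = 6: algebraic multiplicity = 3, geometric multiplicity = 2

Determining the block sizes for each eigenvalue:
  λ = 6: 2 blocks summing to 3 forces exactly one block of size 2 and the rest size 1 → block sizes [2, 1]

Assembling the blocks gives a Jordan form
J =
  [6, 1, 0]
  [0, 6, 0]
  [0, 0, 6]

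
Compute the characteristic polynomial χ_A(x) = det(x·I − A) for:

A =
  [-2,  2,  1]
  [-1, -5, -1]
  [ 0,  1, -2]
x^3 + 9*x^2 + 27*x + 27

Expanding det(x·I − A) (e.g. by cofactor expansion or by noting that A is similar to its Jordan form J, which has the same characteristic polynomial as A) gives
  χ_A(x) = x^3 + 9*x^2 + 27*x + 27
which factors as (x + 3)^3. The eigenvalues (with algebraic multiplicities) are λ = -3 with multiplicity 3.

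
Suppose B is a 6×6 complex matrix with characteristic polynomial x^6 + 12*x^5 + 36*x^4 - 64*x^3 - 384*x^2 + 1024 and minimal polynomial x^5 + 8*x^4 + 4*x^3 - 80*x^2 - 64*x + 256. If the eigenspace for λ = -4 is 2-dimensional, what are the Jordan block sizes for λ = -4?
Block sizes for λ = -4: [3, 1]

Step 1 — from the characteristic polynomial, algebraic multiplicity of λ = -4 is 4. From dim ker(B − (-4)·I) = 2, there are exactly 2 Jordan blocks for λ = -4.
Step 2 — from the minimal polynomial, the factor (x + 4)^3 tells us the largest block for λ = -4 has size 3.
Step 3 — with total size 4, 2 blocks, and largest block 3, the block sizes (in nonincreasing order) are [3, 1].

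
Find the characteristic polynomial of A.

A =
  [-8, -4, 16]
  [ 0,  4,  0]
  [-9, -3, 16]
x^3 - 12*x^2 + 48*x - 64

Expanding det(x·I − A) (e.g. by cofactor expansion or by noting that A is similar to its Jordan form J, which has the same characteristic polynomial as A) gives
  χ_A(x) = x^3 - 12*x^2 + 48*x - 64
which factors as (x - 4)^3. The eigenvalues (with algebraic multiplicities) are λ = 4 with multiplicity 3.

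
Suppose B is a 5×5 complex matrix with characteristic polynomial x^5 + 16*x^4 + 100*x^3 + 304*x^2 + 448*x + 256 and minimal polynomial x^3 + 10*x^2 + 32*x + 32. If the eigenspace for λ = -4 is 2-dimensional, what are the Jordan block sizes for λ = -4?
Block sizes for λ = -4: [2, 1]

Step 1 — from the characteristic polynomial, algebraic multiplicity of λ = -4 is 3. From dim ker(B − (-4)·I) = 2, there are exactly 2 Jordan blocks for λ = -4.
Step 2 — from the minimal polynomial, the factor (x + 4)^2 tells us the largest block for λ = -4 has size 2.
Step 3 — with total size 3, 2 blocks, and largest block 2, the block sizes (in nonincreasing order) are [2, 1].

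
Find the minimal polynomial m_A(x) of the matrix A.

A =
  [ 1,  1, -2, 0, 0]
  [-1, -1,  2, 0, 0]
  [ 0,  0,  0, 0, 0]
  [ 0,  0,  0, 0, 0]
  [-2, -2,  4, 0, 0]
x^2

The characteristic polynomial is χ_A(x) = x^5, so the eigenvalues are known. The minimal polynomial is
  m_A(x) = Π_λ (x − λ)^{k_λ}
where k_λ is the size of the *largest* Jordan block for λ (equivalently, the smallest k with (A − λI)^k v = 0 for every generalised eigenvector v of λ).

  λ = 0: largest Jordan block has size 2, contributing (x − 0)^2

So m_A(x) = x^2 = x^2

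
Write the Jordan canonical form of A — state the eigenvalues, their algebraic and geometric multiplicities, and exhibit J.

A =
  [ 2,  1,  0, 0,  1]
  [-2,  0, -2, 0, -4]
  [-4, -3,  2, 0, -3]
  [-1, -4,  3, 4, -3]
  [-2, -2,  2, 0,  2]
J_2(0) ⊕ J_1(2) ⊕ J_2(4)

The characteristic polynomial is
  det(x·I − A) = x^5 - 10*x^4 + 32*x^3 - 32*x^2 = x^2*(x - 4)^2*(x - 2)

Eigenvalues and multiplicities (the geometric multiplicity of λ is n − rank(A − λI), which equals the number of Jordan blocks for λ):
  λ = 0: algebraic multiplicity = 2, geometric multiplicity = 1
  λ = 2: algebraic multiplicity = 1, geometric multiplicity = 1
  λ = 4: algebraic multiplicity = 2, geometric multiplicity = 1

Determining the block sizes for each eigenvalue:
  λ = 0: one block (gm = 1), so the single block has size am = 2 → block sizes [2]
  λ = 2: one block (gm = 1), so the single block has size am = 1 → block sizes [1]
  λ = 4: one block (gm = 1), so the single block has size am = 2 → block sizes [2]

Assembling the blocks gives a Jordan form
J =
  [0, 1, 0, 0, 0]
  [0, 0, 0, 0, 0]
  [0, 0, 2, 0, 0]
  [0, 0, 0, 4, 1]
  [0, 0, 0, 0, 4]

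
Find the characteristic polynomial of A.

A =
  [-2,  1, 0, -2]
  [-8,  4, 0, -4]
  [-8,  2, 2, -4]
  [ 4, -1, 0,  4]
x^4 - 8*x^3 + 24*x^2 - 32*x + 16

Expanding det(x·I − A) (e.g. by cofactor expansion or by noting that A is similar to its Jordan form J, which has the same characteristic polynomial as A) gives
  χ_A(x) = x^4 - 8*x^3 + 24*x^2 - 32*x + 16
which factors as (x - 2)^4. The eigenvalues (with algebraic multiplicities) are λ = 2 with multiplicity 4.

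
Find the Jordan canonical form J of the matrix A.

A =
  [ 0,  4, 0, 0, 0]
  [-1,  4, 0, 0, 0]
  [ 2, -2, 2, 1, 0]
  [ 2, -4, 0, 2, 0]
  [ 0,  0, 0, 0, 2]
J_2(2) ⊕ J_2(2) ⊕ J_1(2)

The characteristic polynomial is
  det(x·I − A) = x^5 - 10*x^4 + 40*x^3 - 80*x^2 + 80*x - 32 = (x - 2)^5

Eigenvalues and multiplicities (the geometric multiplicity of λ is n − rank(A − λI), which equals the number of Jordan blocks for λ):
  λ = 2: algebraic multiplicity = 5, geometric multiplicity = 3

Determining the block sizes for each eigenvalue:
  λ = 2: with am = 5 and gm = 3, the partition is not yet determined (e.g. several partitions of 5 into 3 parts exist). Let N = A − (2)·I. Computing rank(N^1) = 2, rank(N^2) = 0; the number of blocks of size ≥ j is rank(N^{j−1}) − rank(N^j), giving [3, 2]. So we have 2 block(s) of size 2, 1 block(s) of size 1 → block sizes [2, 2, 1]

Assembling the blocks gives a Jordan form
J =
  [2, 1, 0, 0, 0]
  [0, 2, 0, 0, 0]
  [0, 0, 2, 1, 0]
  [0, 0, 0, 2, 0]
  [0, 0, 0, 0, 2]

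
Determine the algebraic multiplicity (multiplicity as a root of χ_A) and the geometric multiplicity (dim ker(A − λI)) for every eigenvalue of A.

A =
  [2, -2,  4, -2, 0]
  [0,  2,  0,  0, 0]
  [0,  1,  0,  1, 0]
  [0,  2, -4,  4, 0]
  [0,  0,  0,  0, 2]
λ = 2: alg = 5, geom = 4

Step 1 — factor the characteristic polynomial to read off the algebraic multiplicities:
  χ_A(x) = (x - 2)^5

Step 2 — compute geometric multiplicities via the rank-nullity identity g(λ) = n − rank(A − λI):
  rank(A − (2)·I) = 1, so dim ker(A − (2)·I) = n − 1 = 4

Summary:
  λ = 2: algebraic multiplicity = 5, geometric multiplicity = 4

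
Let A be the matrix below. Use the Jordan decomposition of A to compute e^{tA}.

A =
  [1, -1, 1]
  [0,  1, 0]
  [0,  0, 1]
e^{tA} =
  [exp(t), -t*exp(t), t*exp(t)]
  [0, exp(t), 0]
  [0, 0, exp(t)]

Strategy: write A = P · J · P⁻¹ where J is a Jordan canonical form, so e^{tA} = P · e^{tJ} · P⁻¹, and e^{tJ} can be computed block-by-block.

A has Jordan form
J =
  [1, 1, 0]
  [0, 1, 0]
  [0, 0, 1]
(up to reordering of blocks).

Per-block formulas:
  For a 2×2 Jordan block J_2(1): exp(t · J_2(1)) = e^(1t)·(I + t·N), where N is the 2×2 nilpotent shift.
  For a 1×1 block at λ = 1: exp(t · [1]) = [e^(1t)].

After assembling e^{tJ} and conjugating by P, we get:

e^{tA} =
  [exp(t), -t*exp(t), t*exp(t)]
  [0, exp(t), 0]
  [0, 0, exp(t)]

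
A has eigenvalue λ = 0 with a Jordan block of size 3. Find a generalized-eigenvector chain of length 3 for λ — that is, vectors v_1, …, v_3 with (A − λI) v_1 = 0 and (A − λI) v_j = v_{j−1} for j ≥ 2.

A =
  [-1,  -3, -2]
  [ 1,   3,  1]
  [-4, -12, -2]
A Jordan chain for λ = 0 of length 3:
v_1 = (6, -2, 0)ᵀ
v_2 = (-1, 1, -4)ᵀ
v_3 = (1, 0, 0)ᵀ

Let N = A − (0)·I. We want v_3 with N^3 v_3 = 0 but N^2 v_3 ≠ 0; then v_{j-1} := N · v_j for j = 3, …, 2.

Pick v_3 = (1, 0, 0)ᵀ.
Then v_2 = N · v_3 = (-1, 1, -4)ᵀ.
Then v_1 = N · v_2 = (6, -2, 0)ᵀ.

Sanity check: (A − (0)·I) v_1 = (0, 0, 0)ᵀ = 0. ✓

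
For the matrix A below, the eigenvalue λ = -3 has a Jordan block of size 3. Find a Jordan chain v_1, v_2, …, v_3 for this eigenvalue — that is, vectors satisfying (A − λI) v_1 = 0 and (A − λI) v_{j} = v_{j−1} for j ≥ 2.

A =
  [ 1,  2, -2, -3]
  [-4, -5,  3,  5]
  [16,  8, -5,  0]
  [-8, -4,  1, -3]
A Jordan chain for λ = -3 of length 3:
v_1 = (-1, 1, -4, 2)ᵀ
v_2 = (-2, 3, -2, 1)ᵀ
v_3 = (0, 0, 1, 0)ᵀ

Let N = A − (-3)·I. We want v_3 with N^3 v_3 = 0 but N^2 v_3 ≠ 0; then v_{j-1} := N · v_j for j = 3, …, 2.

Pick v_3 = (0, 0, 1, 0)ᵀ.
Then v_2 = N · v_3 = (-2, 3, -2, 1)ᵀ.
Then v_1 = N · v_2 = (-1, 1, -4, 2)ᵀ.

Sanity check: (A − (-3)·I) v_1 = (0, 0, 0, 0)ᵀ = 0. ✓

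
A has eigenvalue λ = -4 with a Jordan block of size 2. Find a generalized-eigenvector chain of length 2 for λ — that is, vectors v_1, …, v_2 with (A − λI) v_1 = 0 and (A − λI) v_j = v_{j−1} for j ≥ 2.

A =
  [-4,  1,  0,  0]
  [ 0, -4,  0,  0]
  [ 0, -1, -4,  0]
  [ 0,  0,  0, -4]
A Jordan chain for λ = -4 of length 2:
v_1 = (1, 0, -1, 0)ᵀ
v_2 = (0, 1, 0, 0)ᵀ

Let N = A − (-4)·I. We want v_2 with N^2 v_2 = 0 but N^1 v_2 ≠ 0; then v_{j-1} := N · v_j for j = 2, …, 2.

Pick v_2 = (0, 1, 0, 0)ᵀ.
Then v_1 = N · v_2 = (1, 0, -1, 0)ᵀ.

Sanity check: (A − (-4)·I) v_1 = (0, 0, 0, 0)ᵀ = 0. ✓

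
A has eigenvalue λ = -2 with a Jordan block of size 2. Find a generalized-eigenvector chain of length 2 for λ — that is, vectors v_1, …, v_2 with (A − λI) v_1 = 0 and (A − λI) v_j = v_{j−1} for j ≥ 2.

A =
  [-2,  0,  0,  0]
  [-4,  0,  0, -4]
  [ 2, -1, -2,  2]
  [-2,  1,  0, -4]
A Jordan chain for λ = -2 of length 2:
v_1 = (0, -4, 2, -2)ᵀ
v_2 = (1, 0, 0, 0)ᵀ

Let N = A − (-2)·I. We want v_2 with N^2 v_2 = 0 but N^1 v_2 ≠ 0; then v_{j-1} := N · v_j for j = 2, …, 2.

Pick v_2 = (1, 0, 0, 0)ᵀ.
Then v_1 = N · v_2 = (0, -4, 2, -2)ᵀ.

Sanity check: (A − (-2)·I) v_1 = (0, 0, 0, 0)ᵀ = 0. ✓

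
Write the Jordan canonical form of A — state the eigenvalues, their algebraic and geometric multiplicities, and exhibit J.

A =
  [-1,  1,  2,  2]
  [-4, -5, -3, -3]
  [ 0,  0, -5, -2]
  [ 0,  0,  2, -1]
J_3(-3) ⊕ J_1(-3)

The characteristic polynomial is
  det(x·I − A) = x^4 + 12*x^3 + 54*x^2 + 108*x + 81 = (x + 3)^4

Eigenvalues and multiplicities (the geometric multiplicity of λ is n − rank(A − λI), which equals the number of Jordan blocks for λ):
  λ = -3: algebraic multiplicity = 4, geometric multiplicity = 2

Determining the block sizes for each eigenvalue:
  λ = -3: with am = 4 and gm = 2, the partition is not yet determined (e.g. several partitions of 4 into 2 parts exist). Let N = A − (-3)·I. Computing rank(N^1) = 2, rank(N^2) = 1, rank(N^3) = 0; the number of blocks of size ≥ j is rank(N^{j−1}) − rank(N^j), giving [2, 1, 1]. So we have 1 block(s) of size 3, 1 block(s) of size 1 → block sizes [3, 1]

Assembling the blocks gives a Jordan form
J =
  [-3,  1,  0,  0]
  [ 0, -3,  1,  0]
  [ 0,  0, -3,  0]
  [ 0,  0,  0, -3]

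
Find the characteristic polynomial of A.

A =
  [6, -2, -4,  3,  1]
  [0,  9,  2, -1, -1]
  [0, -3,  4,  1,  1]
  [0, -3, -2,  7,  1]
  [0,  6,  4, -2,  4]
x^5 - 30*x^4 + 360*x^3 - 2160*x^2 + 6480*x - 7776

Expanding det(x·I − A) (e.g. by cofactor expansion or by noting that A is similar to its Jordan form J, which has the same characteristic polynomial as A) gives
  χ_A(x) = x^5 - 30*x^4 + 360*x^3 - 2160*x^2 + 6480*x - 7776
which factors as (x - 6)^5. The eigenvalues (with algebraic multiplicities) are λ = 6 with multiplicity 5.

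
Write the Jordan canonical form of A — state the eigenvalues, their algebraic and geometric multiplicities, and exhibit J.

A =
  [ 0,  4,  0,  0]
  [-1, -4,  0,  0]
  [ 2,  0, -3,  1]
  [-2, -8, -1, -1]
J_2(-2) ⊕ J_2(-2)

The characteristic polynomial is
  det(x·I − A) = x^4 + 8*x^3 + 24*x^2 + 32*x + 16 = (x + 2)^4

Eigenvalues and multiplicities (the geometric multiplicity of λ is n − rank(A − λI), which equals the number of Jordan blocks for λ):
  λ = -2: algebraic multiplicity = 4, geometric multiplicity = 2

Determining the block sizes for each eigenvalue:
  λ = -2: with am = 4 and gm = 2, the partition is not yet determined (e.g. several partitions of 4 into 2 parts exist). Let N = A − (-2)·I. Computing rank(N^1) = 2, rank(N^2) = 0; the number of blocks of size ≥ j is rank(N^{j−1}) − rank(N^j), giving [2, 2]. So we have 2 block(s) of size 2 → block sizes [2, 2]

Assembling the blocks gives a Jordan form
J =
  [-2,  1,  0,  0]
  [ 0, -2,  0,  0]
  [ 0,  0, -2,  1]
  [ 0,  0,  0, -2]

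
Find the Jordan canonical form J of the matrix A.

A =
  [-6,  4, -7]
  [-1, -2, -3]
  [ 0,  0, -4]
J_3(-4)

The characteristic polynomial is
  det(x·I − A) = x^3 + 12*x^2 + 48*x + 64 = (x + 4)^3

Eigenvalues and multiplicities (the geometric multiplicity of λ is n − rank(A − λI), which equals the number of Jordan blocks for λ):
  λ = -4: algebraic multiplicity = 3, geometric multiplicity = 1

Determining the block sizes for each eigenvalue:
  λ = -4: one block (gm = 1), so the single block has size am = 3 → block sizes [3]

Assembling the blocks gives a Jordan form
J =
  [-4,  1,  0]
  [ 0, -4,  1]
  [ 0,  0, -4]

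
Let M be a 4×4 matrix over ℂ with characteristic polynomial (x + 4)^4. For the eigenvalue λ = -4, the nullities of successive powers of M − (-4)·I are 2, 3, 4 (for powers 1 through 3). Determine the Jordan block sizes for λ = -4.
Block sizes for λ = -4: [3, 1]

From the dimensions of kernels of powers, the number of Jordan blocks of size at least j is d_j − d_{j−1} where d_j = dim ker(N^j) (with d_0 = 0). Computing the differences gives [2, 1, 1].
The number of blocks of size exactly k is (#blocks of size ≥ k) − (#blocks of size ≥ k + 1), so the partition is: 1 block(s) of size 1, 1 block(s) of size 3.
In nonincreasing order the block sizes are [3, 1].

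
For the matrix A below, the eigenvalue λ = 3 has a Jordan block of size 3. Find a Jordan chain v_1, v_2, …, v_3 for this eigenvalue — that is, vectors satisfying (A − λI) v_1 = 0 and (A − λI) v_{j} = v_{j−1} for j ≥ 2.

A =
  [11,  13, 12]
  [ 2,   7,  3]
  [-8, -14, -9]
A Jordan chain for λ = 3 of length 3:
v_1 = (-6, 0, 4)ᵀ
v_2 = (8, 2, -8)ᵀ
v_3 = (1, 0, 0)ᵀ

Let N = A − (3)·I. We want v_3 with N^3 v_3 = 0 but N^2 v_3 ≠ 0; then v_{j-1} := N · v_j for j = 3, …, 2.

Pick v_3 = (1, 0, 0)ᵀ.
Then v_2 = N · v_3 = (8, 2, -8)ᵀ.
Then v_1 = N · v_2 = (-6, 0, 4)ᵀ.

Sanity check: (A − (3)·I) v_1 = (0, 0, 0)ᵀ = 0. ✓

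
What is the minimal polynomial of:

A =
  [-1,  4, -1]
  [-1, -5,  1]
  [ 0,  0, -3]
x^3 + 9*x^2 + 27*x + 27

The characteristic polynomial is χ_A(x) = (x + 3)^3, so the eigenvalues are known. The minimal polynomial is
  m_A(x) = Π_λ (x − λ)^{k_λ}
where k_λ is the size of the *largest* Jordan block for λ (equivalently, the smallest k with (A − λI)^k v = 0 for every generalised eigenvector v of λ).

  λ = -3: largest Jordan block has size 3, contributing (x + 3)^3

So m_A(x) = (x + 3)^3 = x^3 + 9*x^2 + 27*x + 27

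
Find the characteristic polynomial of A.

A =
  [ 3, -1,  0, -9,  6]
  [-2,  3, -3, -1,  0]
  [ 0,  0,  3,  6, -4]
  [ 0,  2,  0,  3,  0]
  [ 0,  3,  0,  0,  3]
x^5 - 15*x^4 + 90*x^3 - 270*x^2 + 405*x - 243

Expanding det(x·I − A) (e.g. by cofactor expansion or by noting that A is similar to its Jordan form J, which has the same characteristic polynomial as A) gives
  χ_A(x) = x^5 - 15*x^4 + 90*x^3 - 270*x^2 + 405*x - 243
which factors as (x - 3)^5. The eigenvalues (with algebraic multiplicities) are λ = 3 with multiplicity 5.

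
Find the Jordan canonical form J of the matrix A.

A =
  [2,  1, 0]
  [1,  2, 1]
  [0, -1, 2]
J_3(2)

The characteristic polynomial is
  det(x·I − A) = x^3 - 6*x^2 + 12*x - 8 = (x - 2)^3

Eigenvalues and multiplicities (the geometric multiplicity of λ is n − rank(A − λI), which equals the number of Jordan blocks for λ):
  λ = 2: algebraic multiplicity = 3, geometric multiplicity = 1

Determining the block sizes for each eigenvalue:
  λ = 2: one block (gm = 1), so the single block has size am = 3 → block sizes [3]

Assembling the blocks gives a Jordan form
J =
  [2, 1, 0]
  [0, 2, 1]
  [0, 0, 2]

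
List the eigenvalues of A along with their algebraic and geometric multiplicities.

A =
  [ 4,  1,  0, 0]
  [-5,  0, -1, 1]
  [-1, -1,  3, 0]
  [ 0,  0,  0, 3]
λ = 2: alg = 2, geom = 1; λ = 3: alg = 2, geom = 2

Step 1 — factor the characteristic polynomial to read off the algebraic multiplicities:
  χ_A(x) = (x - 3)^2*(x - 2)^2

Step 2 — compute geometric multiplicities via the rank-nullity identity g(λ) = n − rank(A − λI):
  rank(A − (2)·I) = 3, so dim ker(A − (2)·I) = n − 3 = 1
  rank(A − (3)·I) = 2, so dim ker(A − (3)·I) = n − 2 = 2

Summary:
  λ = 2: algebraic multiplicity = 2, geometric multiplicity = 1
  λ = 3: algebraic multiplicity = 2, geometric multiplicity = 2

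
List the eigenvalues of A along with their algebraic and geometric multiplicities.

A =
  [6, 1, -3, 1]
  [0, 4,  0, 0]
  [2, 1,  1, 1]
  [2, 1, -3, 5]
λ = 4: alg = 4, geom = 3

Step 1 — factor the characteristic polynomial to read off the algebraic multiplicities:
  χ_A(x) = (x - 4)^4

Step 2 — compute geometric multiplicities via the rank-nullity identity g(λ) = n − rank(A − λI):
  rank(A − (4)·I) = 1, so dim ker(A − (4)·I) = n − 1 = 3

Summary:
  λ = 4: algebraic multiplicity = 4, geometric multiplicity = 3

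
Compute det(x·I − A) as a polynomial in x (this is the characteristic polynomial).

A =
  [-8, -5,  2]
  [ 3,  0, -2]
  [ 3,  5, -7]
x^3 + 15*x^2 + 75*x + 125

Expanding det(x·I − A) (e.g. by cofactor expansion or by noting that A is similar to its Jordan form J, which has the same characteristic polynomial as A) gives
  χ_A(x) = x^3 + 15*x^2 + 75*x + 125
which factors as (x + 5)^3. The eigenvalues (with algebraic multiplicities) are λ = -5 with multiplicity 3.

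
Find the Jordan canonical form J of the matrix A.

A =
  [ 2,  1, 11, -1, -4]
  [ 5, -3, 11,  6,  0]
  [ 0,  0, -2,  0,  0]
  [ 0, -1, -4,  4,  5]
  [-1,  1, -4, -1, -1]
J_2(-2) ⊕ J_1(-2) ⊕ J_2(3)

The characteristic polynomial is
  det(x·I − A) = x^5 - 15*x^3 - 10*x^2 + 60*x + 72 = (x - 3)^2*(x + 2)^3

Eigenvalues and multiplicities (the geometric multiplicity of λ is n − rank(A − λI), which equals the number of Jordan blocks for λ):
  λ = -2: algebraic multiplicity = 3, geometric multiplicity = 2
  λ = 3: algebraic multiplicity = 2, geometric multiplicity = 1

Determining the block sizes for each eigenvalue:
  λ = -2: 2 blocks summing to 3 forces exactly one block of size 2 and the rest size 1 → block sizes [2, 1]
  λ = 3: one block (gm = 1), so the single block has size am = 2 → block sizes [2]

Assembling the blocks gives a Jordan form
J =
  [-2,  1,  0, 0, 0]
  [ 0, -2,  0, 0, 0]
  [ 0,  0, -2, 0, 0]
  [ 0,  0,  0, 3, 1]
  [ 0,  0,  0, 0, 3]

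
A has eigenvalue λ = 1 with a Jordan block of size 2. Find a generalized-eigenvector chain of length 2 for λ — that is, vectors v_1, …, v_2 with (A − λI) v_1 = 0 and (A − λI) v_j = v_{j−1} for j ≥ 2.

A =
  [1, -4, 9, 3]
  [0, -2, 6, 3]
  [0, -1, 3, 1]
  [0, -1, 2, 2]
A Jordan chain for λ = 1 of length 2:
v_1 = (-4, -3, -1, -1)ᵀ
v_2 = (0, 1, 0, 0)ᵀ

Let N = A − (1)·I. We want v_2 with N^2 v_2 = 0 but N^1 v_2 ≠ 0; then v_{j-1} := N · v_j for j = 2, …, 2.

Pick v_2 = (0, 1, 0, 0)ᵀ.
Then v_1 = N · v_2 = (-4, -3, -1, -1)ᵀ.

Sanity check: (A − (1)·I) v_1 = (0, 0, 0, 0)ᵀ = 0. ✓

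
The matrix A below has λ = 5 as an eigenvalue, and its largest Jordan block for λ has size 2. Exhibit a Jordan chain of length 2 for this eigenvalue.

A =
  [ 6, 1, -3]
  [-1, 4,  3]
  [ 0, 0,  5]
A Jordan chain for λ = 5 of length 2:
v_1 = (1, -1, 0)ᵀ
v_2 = (1, 0, 0)ᵀ

Let N = A − (5)·I. We want v_2 with N^2 v_2 = 0 but N^1 v_2 ≠ 0; then v_{j-1} := N · v_j for j = 2, …, 2.

Pick v_2 = (1, 0, 0)ᵀ.
Then v_1 = N · v_2 = (1, -1, 0)ᵀ.

Sanity check: (A − (5)·I) v_1 = (0, 0, 0)ᵀ = 0. ✓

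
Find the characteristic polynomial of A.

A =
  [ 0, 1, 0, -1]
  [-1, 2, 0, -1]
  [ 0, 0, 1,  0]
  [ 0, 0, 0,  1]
x^4 - 4*x^3 + 6*x^2 - 4*x + 1

Expanding det(x·I − A) (e.g. by cofactor expansion or by noting that A is similar to its Jordan form J, which has the same characteristic polynomial as A) gives
  χ_A(x) = x^4 - 4*x^3 + 6*x^2 - 4*x + 1
which factors as (x - 1)^4. The eigenvalues (with algebraic multiplicities) are λ = 1 with multiplicity 4.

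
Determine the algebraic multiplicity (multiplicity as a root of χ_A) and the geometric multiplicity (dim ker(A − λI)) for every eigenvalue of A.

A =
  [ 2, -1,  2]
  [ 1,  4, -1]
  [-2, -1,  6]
λ = 4: alg = 3, geom = 1

Step 1 — factor the characteristic polynomial to read off the algebraic multiplicities:
  χ_A(x) = (x - 4)^3

Step 2 — compute geometric multiplicities via the rank-nullity identity g(λ) = n − rank(A − λI):
  rank(A − (4)·I) = 2, so dim ker(A − (4)·I) = n − 2 = 1

Summary:
  λ = 4: algebraic multiplicity = 3, geometric multiplicity = 1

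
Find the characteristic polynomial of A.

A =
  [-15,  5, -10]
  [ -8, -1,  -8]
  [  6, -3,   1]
x^3 + 15*x^2 + 75*x + 125

Expanding det(x·I − A) (e.g. by cofactor expansion or by noting that A is similar to its Jordan form J, which has the same characteristic polynomial as A) gives
  χ_A(x) = x^3 + 15*x^2 + 75*x + 125
which factors as (x + 5)^3. The eigenvalues (with algebraic multiplicities) are λ = -5 with multiplicity 3.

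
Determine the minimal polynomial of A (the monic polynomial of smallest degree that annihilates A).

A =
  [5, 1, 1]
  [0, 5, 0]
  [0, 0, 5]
x^2 - 10*x + 25

The characteristic polynomial is χ_A(x) = (x - 5)^3, so the eigenvalues are known. The minimal polynomial is
  m_A(x) = Π_λ (x − λ)^{k_λ}
where k_λ is the size of the *largest* Jordan block for λ (equivalently, the smallest k with (A − λI)^k v = 0 for every generalised eigenvector v of λ).

  λ = 5: largest Jordan block has size 2, contributing (x − 5)^2

So m_A(x) = (x - 5)^2 = x^2 - 10*x + 25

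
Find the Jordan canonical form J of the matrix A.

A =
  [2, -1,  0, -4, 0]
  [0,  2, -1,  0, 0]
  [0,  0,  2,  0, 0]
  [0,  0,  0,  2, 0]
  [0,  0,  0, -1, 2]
J_3(2) ⊕ J_2(2)

The characteristic polynomial is
  det(x·I − A) = x^5 - 10*x^4 + 40*x^3 - 80*x^2 + 80*x - 32 = (x - 2)^5

Eigenvalues and multiplicities (the geometric multiplicity of λ is n − rank(A − λI), which equals the number of Jordan blocks for λ):
  λ = 2: algebraic multiplicity = 5, geometric multiplicity = 2

Determining the block sizes for each eigenvalue:
  λ = 2: with am = 5 and gm = 2, the partition is not yet determined (e.g. several partitions of 5 into 2 parts exist). Let N = A − (2)·I. Computing rank(N^1) = 3, rank(N^2) = 1, rank(N^3) = 0; the number of blocks of size ≥ j is rank(N^{j−1}) − rank(N^j), giving [2, 2, 1]. So we have 1 block(s) of size 3, 1 block(s) of size 2 → block sizes [3, 2]

Assembling the blocks gives a Jordan form
J =
  [2, 1, 0, 0, 0]
  [0, 2, 1, 0, 0]
  [0, 0, 2, 0, 0]
  [0, 0, 0, 2, 1]
  [0, 0, 0, 0, 2]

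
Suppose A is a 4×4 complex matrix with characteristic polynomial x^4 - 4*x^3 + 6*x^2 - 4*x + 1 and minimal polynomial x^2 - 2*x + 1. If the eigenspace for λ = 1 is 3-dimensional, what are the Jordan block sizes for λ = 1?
Block sizes for λ = 1: [2, 1, 1]

Step 1 — from the characteristic polynomial, algebraic multiplicity of λ = 1 is 4. From dim ker(A − (1)·I) = 3, there are exactly 3 Jordan blocks for λ = 1.
Step 2 — from the minimal polynomial, the factor (x − 1)^2 tells us the largest block for λ = 1 has size 2.
Step 3 — with total size 4, 3 blocks, and largest block 2, the block sizes (in nonincreasing order) are [2, 1, 1].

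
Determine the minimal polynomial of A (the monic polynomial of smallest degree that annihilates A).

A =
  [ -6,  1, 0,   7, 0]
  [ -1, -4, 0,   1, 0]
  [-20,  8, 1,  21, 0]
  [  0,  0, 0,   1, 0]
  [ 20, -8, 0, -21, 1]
x^4 + 8*x^3 + 6*x^2 - 40*x + 25

The characteristic polynomial is χ_A(x) = (x - 1)^3*(x + 5)^2, so the eigenvalues are known. The minimal polynomial is
  m_A(x) = Π_λ (x − λ)^{k_λ}
where k_λ is the size of the *largest* Jordan block for λ (equivalently, the smallest k with (A − λI)^k v = 0 for every generalised eigenvector v of λ).

  λ = -5: largest Jordan block has size 2, contributing (x + 5)^2
  λ = 1: largest Jordan block has size 2, contributing (x − 1)^2

So m_A(x) = (x - 1)^2*(x + 5)^2 = x^4 + 8*x^3 + 6*x^2 - 40*x + 25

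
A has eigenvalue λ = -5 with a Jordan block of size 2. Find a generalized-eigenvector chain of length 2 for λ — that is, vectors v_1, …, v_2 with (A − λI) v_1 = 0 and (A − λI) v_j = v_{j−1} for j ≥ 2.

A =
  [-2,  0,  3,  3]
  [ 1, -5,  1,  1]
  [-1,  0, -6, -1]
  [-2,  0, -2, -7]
A Jordan chain for λ = -5 of length 2:
v_1 = (3, 1, -1, -2)ᵀ
v_2 = (1, 0, 0, 0)ᵀ

Let N = A − (-5)·I. We want v_2 with N^2 v_2 = 0 but N^1 v_2 ≠ 0; then v_{j-1} := N · v_j for j = 2, …, 2.

Pick v_2 = (1, 0, 0, 0)ᵀ.
Then v_1 = N · v_2 = (3, 1, -1, -2)ᵀ.

Sanity check: (A − (-5)·I) v_1 = (0, 0, 0, 0)ᵀ = 0. ✓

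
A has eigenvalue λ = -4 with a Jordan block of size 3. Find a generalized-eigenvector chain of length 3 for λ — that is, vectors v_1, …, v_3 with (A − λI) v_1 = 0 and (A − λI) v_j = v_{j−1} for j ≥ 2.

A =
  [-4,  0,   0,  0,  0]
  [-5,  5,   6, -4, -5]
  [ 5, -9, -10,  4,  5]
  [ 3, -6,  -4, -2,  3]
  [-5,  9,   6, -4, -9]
A Jordan chain for λ = -4 of length 3:
v_1 = (0, -2, 2, 1, -2)ᵀ
v_2 = (0, -5, 5, 3, -5)ᵀ
v_3 = (1, 0, 0, 0, 0)ᵀ

Let N = A − (-4)·I. We want v_3 with N^3 v_3 = 0 but N^2 v_3 ≠ 0; then v_{j-1} := N · v_j for j = 3, …, 2.

Pick v_3 = (1, 0, 0, 0, 0)ᵀ.
Then v_2 = N · v_3 = (0, -5, 5, 3, -5)ᵀ.
Then v_1 = N · v_2 = (0, -2, 2, 1, -2)ᵀ.

Sanity check: (A − (-4)·I) v_1 = (0, 0, 0, 0, 0)ᵀ = 0. ✓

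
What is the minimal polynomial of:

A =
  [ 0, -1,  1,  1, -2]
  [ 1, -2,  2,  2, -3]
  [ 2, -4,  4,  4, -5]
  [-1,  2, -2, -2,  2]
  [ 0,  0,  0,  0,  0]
x^3

The characteristic polynomial is χ_A(x) = x^5, so the eigenvalues are known. The minimal polynomial is
  m_A(x) = Π_λ (x − λ)^{k_λ}
where k_λ is the size of the *largest* Jordan block for λ (equivalently, the smallest k with (A − λI)^k v = 0 for every generalised eigenvector v of λ).

  λ = 0: largest Jordan block has size 3, contributing (x − 0)^3

So m_A(x) = x^3 = x^3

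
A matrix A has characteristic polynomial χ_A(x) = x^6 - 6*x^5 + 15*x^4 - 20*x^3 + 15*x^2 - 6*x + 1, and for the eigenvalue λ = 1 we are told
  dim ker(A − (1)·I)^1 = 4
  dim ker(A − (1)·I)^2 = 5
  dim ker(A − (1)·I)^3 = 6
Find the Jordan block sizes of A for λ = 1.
Block sizes for λ = 1: [3, 1, 1, 1]

From the dimensions of kernels of powers, the number of Jordan blocks of size at least j is d_j − d_{j−1} where d_j = dim ker(N^j) (with d_0 = 0). Computing the differences gives [4, 1, 1].
The number of blocks of size exactly k is (#blocks of size ≥ k) − (#blocks of size ≥ k + 1), so the partition is: 3 block(s) of size 1, 1 block(s) of size 3.
In nonincreasing order the block sizes are [3, 1, 1, 1].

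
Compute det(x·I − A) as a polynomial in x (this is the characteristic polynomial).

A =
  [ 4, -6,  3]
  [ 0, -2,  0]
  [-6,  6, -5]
x^3 + 3*x^2 - 4

Expanding det(x·I − A) (e.g. by cofactor expansion or by noting that A is similar to its Jordan form J, which has the same characteristic polynomial as A) gives
  χ_A(x) = x^3 + 3*x^2 - 4
which factors as (x - 1)*(x + 2)^2. The eigenvalues (with algebraic multiplicities) are λ = -2 with multiplicity 2, λ = 1 with multiplicity 1.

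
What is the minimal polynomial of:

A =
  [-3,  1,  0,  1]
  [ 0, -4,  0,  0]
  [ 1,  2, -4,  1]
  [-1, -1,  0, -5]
x^2 + 8*x + 16

The characteristic polynomial is χ_A(x) = (x + 4)^4, so the eigenvalues are known. The minimal polynomial is
  m_A(x) = Π_λ (x − λ)^{k_λ}
where k_λ is the size of the *largest* Jordan block for λ (equivalently, the smallest k with (A − λI)^k v = 0 for every generalised eigenvector v of λ).

  λ = -4: largest Jordan block has size 2, contributing (x + 4)^2

So m_A(x) = (x + 4)^2 = x^2 + 8*x + 16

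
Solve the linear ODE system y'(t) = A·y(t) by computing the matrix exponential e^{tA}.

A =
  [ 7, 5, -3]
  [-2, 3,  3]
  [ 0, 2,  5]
e^{tA} =
  [-3*t^2*exp(5*t) + 2*t*exp(5*t) + exp(5*t), -3*t^2*exp(5*t) + 5*t*exp(5*t), 9*t^2*exp(5*t)/2 - 3*t*exp(5*t)]
  [-2*t*exp(5*t), -2*t*exp(5*t) + exp(5*t), 3*t*exp(5*t)]
  [-2*t^2*exp(5*t), -2*t^2*exp(5*t) + 2*t*exp(5*t), 3*t^2*exp(5*t) + exp(5*t)]

Strategy: write A = P · J · P⁻¹ where J is a Jordan canonical form, so e^{tA} = P · e^{tJ} · P⁻¹, and e^{tJ} can be computed block-by-block.

A has Jordan form
J =
  [5, 1, 0]
  [0, 5, 1]
  [0, 0, 5]
(up to reordering of blocks).

Per-block formulas:
  For a 3×3 Jordan block J_3(5): exp(t · J_3(5)) = e^(5t)·(I + t·N + (t^2/2)·N^2), where N is the 3×3 nilpotent shift.

After assembling e^{tJ} and conjugating by P, we get:

e^{tA} =
  [-3*t^2*exp(5*t) + 2*t*exp(5*t) + exp(5*t), -3*t^2*exp(5*t) + 5*t*exp(5*t), 9*t^2*exp(5*t)/2 - 3*t*exp(5*t)]
  [-2*t*exp(5*t), -2*t*exp(5*t) + exp(5*t), 3*t*exp(5*t)]
  [-2*t^2*exp(5*t), -2*t^2*exp(5*t) + 2*t*exp(5*t), 3*t^2*exp(5*t) + exp(5*t)]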